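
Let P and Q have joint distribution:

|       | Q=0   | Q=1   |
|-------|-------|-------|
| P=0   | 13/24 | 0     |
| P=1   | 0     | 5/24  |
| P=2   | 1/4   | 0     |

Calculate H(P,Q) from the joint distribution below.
H(P,Q) = -Σ P(P,Q) log₂ P(P,Q), summed over the non-zero cells:
H(P,Q) = -[(13/24)·log₂(13/24) + (5/24)·log₂(5/24) + (1/4)·log₂(1/4)]
  = 0.4791 + 0.4715 + 0.5000
  = 1.4506 bits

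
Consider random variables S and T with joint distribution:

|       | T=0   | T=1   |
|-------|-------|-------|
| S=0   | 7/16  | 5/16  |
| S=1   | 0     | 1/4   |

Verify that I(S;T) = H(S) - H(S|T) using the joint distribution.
Left side, from I(S;T) = H(S) + H(T) - H(S,T):
Marginal P(S) (row sums):
  P(S=0) = 7/16 + 5/16 = 3/4
  P(S=1) = 0 + 1/4 = 1/4
Marginal P(T) (column sums):
  P(T=0) = 7/16 + 0 = 7/16
  P(T=1) = 5/16 + 1/4 = 9/16

H(S) = -[(3/4)·log₂(3/4) + (1/4)·log₂(1/4)]
  = 0.3113 + 0.5000
  = 0.8113 bits
H(T) = -[(7/16)·log₂(7/16) + (9/16)·log₂(9/16)]
  = 0.5218 + 0.4669
  = 0.9887 bits
H(S,T) = -[(7/16)·log₂(7/16) + (5/16)·log₂(5/16) + (1/4)·log₂(1/4)]
  = 0.5218 + 0.5244 + 0.5000
  = 1.5462 bits

I(S;T) = H(S) + H(T) - H(S,T)
  = 0.8113 + 0.9887 - 1.5462
  = 0.2538 bits

Right side, with H(S|T) computed directly from the conditional probabilities:
H(S|T) = -Σ P(S,T)·log₂ P(S|T), where P(S|T) = P(S,T) / P(T)
  (cells with P(S,T) = 0 contribute 0)
  (S=0,T=0): P(S|T) = (7/16)/(7/16) = 1;  -(7/16)·log₂(1) = 0.0000
  (S=0,T=1): P(S|T) = (5/16)/(9/16) = 5/9;  -(5/16)·log₂(5/9) = 0.2650
  (S=1,T=1): P(S|T) = (1/4)/(9/16) = 4/9;  -(1/4)·log₂(4/9) = 0.2925
H(S|T) = 0.0000 + 0.2650 + 0.2925
  = 0.5575 bits
H(S) - H(S|T) = 0.8113 - 0.5575 = 0.2538 bits

Both sides equal 0.2538 bits, so I(S;T) = H(S) - H(S|T) ✓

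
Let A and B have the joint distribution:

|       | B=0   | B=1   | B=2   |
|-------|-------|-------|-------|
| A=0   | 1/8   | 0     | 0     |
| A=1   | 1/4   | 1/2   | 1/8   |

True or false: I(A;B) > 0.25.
Marginal P(A) (row sums):
  P(A=0) = 1/8 + 0 + 0 = 1/8
  P(A=1) = 1/4 + 1/2 + 1/8 = 7/8
Marginal P(B) (column sums):
  P(B=0) = 1/8 + 1/4 = 3/8
  P(B=1) = 0 + 1/2 = 1/2
  P(B=2) = 0 + 1/8 = 1/8

H(A) = -[(1/8)·log₂(1/8) + (7/8)·log₂(7/8)]
  = 0.3750 + 0.1686
  = 0.5436 bits
H(B) = -[(3/8)·log₂(3/8) + (1/2)·log₂(1/2) + (1/8)·log₂(1/8)]
  = 0.5306 + 0.5000 + 0.3750
  = 1.4056 bits
H(A,B) = -[(1/8)·log₂(1/8) + (1/4)·log₂(1/4) + (1/2)·log₂(1/2) + (1/8)·log₂(1/8)]
  = 0.3750 + 0.5000 + 0.5000 + 0.3750
  = 1.7500 bits

I(A;B) = H(A) + H(B) - H(A,B)
  = 0.5436 + 1.4056 - 1.7500
  = 0.1992 bits

False. I(A;B) = 0.1992 bits, which is ≤ 0.25 bits.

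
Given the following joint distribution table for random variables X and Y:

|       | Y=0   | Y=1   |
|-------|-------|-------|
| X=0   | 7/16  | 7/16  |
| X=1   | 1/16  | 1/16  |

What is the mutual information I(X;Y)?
Marginal P(X) (row sums):
  P(X=0) = 7/16 + 7/16 = 7/8
  P(X=1) = 1/16 + 1/16 = 1/8
Marginal P(Y) (column sums):
  P(Y=0) = 7/16 + 1/16 = 1/2
  P(Y=1) = 7/16 + 1/16 = 1/2

H(X) = -[(7/8)·log₂(7/8) + (1/8)·log₂(1/8)]
  = 0.1686 + 0.3750
  = 0.5436 bits
H(Y) = -[(1/2)·log₂(1/2) + (1/2)·log₂(1/2)]
  = 0.5000 + 0.5000
  = 1.0000 bits
H(X,Y) = -[(7/16)·log₂(7/16) + (7/16)·log₂(7/16) + (1/16)·log₂(1/16) + (1/16)·log₂(1/16)]
  = 0.5218 + 0.5218 + 0.2500 + 0.2500
  = 1.5436 bits

I(X;Y) = H(X) + H(Y) - H(X,Y)
  = 0.5436 + 1.0000 - 1.5436
  = 0.0000 bits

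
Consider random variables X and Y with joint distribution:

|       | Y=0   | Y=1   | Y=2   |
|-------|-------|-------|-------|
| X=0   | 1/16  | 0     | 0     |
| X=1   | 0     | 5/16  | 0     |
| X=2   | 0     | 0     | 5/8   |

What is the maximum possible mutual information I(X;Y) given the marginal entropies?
The upper bound on mutual information is I(X;Y) ≤ min(H(X), H(Y)).

Marginal P(X) (row sums):
  P(X=0) = 1/16 + 0 + 0 = 1/16
  P(X=1) = 0 + 5/16 + 0 = 5/16
  P(X=2) = 0 + 0 + 5/8 = 5/8
Marginal P(Y) (column sums):
  P(Y=0) = 1/16 + 0 + 0 = 1/16
  P(Y=1) = 0 + 5/16 + 0 = 5/16
  P(Y=2) = 0 + 0 + 5/8 = 5/8

H(X) = -[(1/16)·log₂(1/16) + (5/16)·log₂(5/16) + (5/8)·log₂(5/8)]
  = 0.2500 + 0.5244 + 0.4238
  = 1.1982 bits
H(Y) = -[(1/16)·log₂(1/16) + (5/16)·log₂(5/16) + (5/8)·log₂(5/8)]
  = 0.2500 + 0.5244 + 0.4238
  = 1.1982 bits

Maximum possible I(X;Y) = min(1.1982, 1.1982) = 1.1982 bits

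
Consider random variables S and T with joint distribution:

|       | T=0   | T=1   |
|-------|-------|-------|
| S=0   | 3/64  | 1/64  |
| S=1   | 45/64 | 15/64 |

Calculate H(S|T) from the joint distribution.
Marginal P(T) (column sums):
  P(T=0) = 3/64 + 45/64 = 3/4
  P(T=1) = 1/64 + 15/64 = 1/4

H(S|T) = -Σ P(S,T)·log₂ P(S|T), where P(S|T) = P(S,T) / P(T)
  (S=0,T=0): P(S|T) = (3/64)/(3/4) = 1/16;  -(3/64)·log₂(1/16) = 0.1875
  (S=0,T=1): P(S|T) = (1/64)/(1/4) = 1/16;  -(1/64)·log₂(1/16) = 0.0625
  (S=1,T=0): P(S|T) = (45/64)/(3/4) = 15/16;  -(45/64)·log₂(15/16) = 0.0655
  (S=1,T=1): P(S|T) = (15/64)/(1/4) = 15/16;  -(15/64)·log₂(15/16) = 0.0218
H(S|T) = 0.1875 + 0.0625 + 0.0655 + 0.0218
  = 0.3373 bits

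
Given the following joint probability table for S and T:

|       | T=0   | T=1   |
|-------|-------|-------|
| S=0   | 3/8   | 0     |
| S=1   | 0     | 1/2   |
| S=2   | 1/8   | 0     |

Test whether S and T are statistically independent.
Marginal P(S) (row sums):
  P(S=0) = 3/8 + 0 = 3/8
  P(S=1) = 0 + 1/2 = 1/2
  P(S=2) = 1/8 + 0 = 1/8
Marginal P(T) (column sums):
  P(T=0) = 3/8 + 0 + 1/8 = 1/2
  P(T=1) = 0 + 1/2 + 0 = 1/2

S and T are independent iff P(S=i,T=j) = P(S=i)·P(T=j) for every cell.
  P(S=0)·P(T=0) = 3/8 × 1/2 = 3/16, but P(S=0,T=0) = 3/8 ✗

No, S and T are not independent. Quantitatively, I(S;T) > 0:

H(S) = -[(3/8)·log₂(3/8) + (1/2)·log₂(1/2) + (1/8)·log₂(1/8)]
  = 0.5306 + 0.5000 + 0.3750
  = 1.4056 bits
H(T) = -[(1/2)·log₂(1/2) + (1/2)·log₂(1/2)]
  = 0.5000 + 0.5000
  = 1.0000 bits
H(S,T) = -[(3/8)·log₂(3/8) + (1/2)·log₂(1/2) + (1/8)·log₂(1/8)]
  = 0.5306 + 0.5000 + 0.3750
  = 1.4056 bits
I(S;T) = H(S) + H(T) - H(S,T) = 1.4056 + 1.0000 - 1.4056 = 1.0000 bits > 0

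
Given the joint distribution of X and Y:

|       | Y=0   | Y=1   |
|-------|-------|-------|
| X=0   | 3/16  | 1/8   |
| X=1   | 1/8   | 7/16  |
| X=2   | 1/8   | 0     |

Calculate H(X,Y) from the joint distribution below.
H(X,Y) = -Σ P(X,Y) log₂ P(X,Y), summed over the non-zero cells:
H(X,Y) = -[(3/16)·log₂(3/16) + (1/8)·log₂(1/8) + (1/8)·log₂(1/8) + (7/16)·log₂(7/16) + (1/8)·log₂(1/8)]
  = 0.4528 + 0.3750 + 0.3750 + 0.5218 + 0.3750
  = 2.0996 bits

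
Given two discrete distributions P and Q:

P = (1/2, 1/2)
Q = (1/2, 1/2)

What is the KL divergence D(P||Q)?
D(P||Q) = Σ P(i) log₂(P(i)/Q(i))
  i=0: (1/2) × log₂((1/2)/(1/2)) = (1/2) × log₂(1) = 0.0000
  i=1: (1/2) × log₂((1/2)/(1/2)) = (1/2) × log₂(1) = 0.0000
D(P||Q) = 0.0000 + 0.0000
  = 0.0000 bits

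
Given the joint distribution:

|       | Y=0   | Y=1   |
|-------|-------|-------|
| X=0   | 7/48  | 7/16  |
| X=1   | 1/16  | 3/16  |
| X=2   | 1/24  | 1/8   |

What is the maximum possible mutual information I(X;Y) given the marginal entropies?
The upper bound on mutual information is I(X;Y) ≤ min(H(X), H(Y)).

Marginal P(X) (row sums):
  P(X=0) = 7/48 + 7/16 = 7/12
  P(X=1) = 1/16 + 3/16 = 1/4
  P(X=2) = 1/24 + 1/8 = 1/6
Marginal P(Y) (column sums):
  P(Y=0) = 7/48 + 1/16 + 1/24 = 1/4
  P(Y=1) = 7/16 + 3/16 + 1/8 = 3/4

H(X) = -[(7/12)·log₂(7/12) + (1/4)·log₂(1/4) + (1/6)·log₂(1/6)]
  = 0.4536 + 0.5000 + 0.4308
  = 1.3844 bits
H(Y) = -[(1/4)·log₂(1/4) + (3/4)·log₂(3/4)]
  = 0.5000 + 0.3113
  = 0.8113 bits

Maximum possible I(X;Y) = min(1.3844, 0.8113) = 0.8113 bits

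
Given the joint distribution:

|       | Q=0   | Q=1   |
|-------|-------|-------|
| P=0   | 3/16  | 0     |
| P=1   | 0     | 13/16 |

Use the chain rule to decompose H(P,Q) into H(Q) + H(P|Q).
By the chain rule: H(P,Q) = H(Q) + H(P|Q)

Marginal P(Q) (column sums):
  P(Q=0) = 3/16 + 0 = 3/16
  P(Q=1) = 0 + 13/16 = 13/16
H(Q) = -[(3/16)·log₂(3/16) + (13/16)·log₂(13/16)]
  = 0.4528 + 0.2434
  = 0.6962 bits
H(P|Q) = -Σ P(P,Q)·log₂ P(P|Q), where P(P|Q) = P(P,Q) / P(Q)
  (cells with P(P,Q) = 0 contribute 0)
  (P=0,Q=0): P(P|Q) = (3/16)/(3/16) = 1;  -(3/16)·log₂(1) = 0.0000
  (P=1,Q=1): P(P|Q) = (13/16)/(13/16) = 1;  -(13/16)·log₂(1) = 0.0000
H(P|Q) = 0.0000 + 0.0000
  = 0.0000 bits

H(P,Q) = H(Q) + H(P|Q) = 0.6962 + 0.0000 = 0.6962 bits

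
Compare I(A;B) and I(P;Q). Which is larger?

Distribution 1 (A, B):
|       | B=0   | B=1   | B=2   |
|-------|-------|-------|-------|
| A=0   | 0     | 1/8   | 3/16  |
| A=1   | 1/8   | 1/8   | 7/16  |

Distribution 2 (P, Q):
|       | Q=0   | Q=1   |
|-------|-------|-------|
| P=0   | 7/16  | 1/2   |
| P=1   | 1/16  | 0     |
Distribution 1 (A, B):
Marginal P(A) (row sums):
  P(A=0) = 0 + 1/8 + 3/16 = 5/16
  P(A=1) = 1/8 + 1/8 + 7/16 = 11/16
Marginal P(B) (column sums):
  P(B=0) = 0 + 1/8 = 1/8
  P(B=1) = 1/8 + 1/8 = 1/4
  P(B=2) = 3/16 + 7/16 = 5/8

H(A) = -[(5/16)·log₂(5/16) + (11/16)·log₂(11/16)]
  = 0.5244 + 0.3716
  = 0.8960 bits
H(B) = -[(1/8)·log₂(1/8) + (1/4)·log₂(1/4) + (5/8)·log₂(5/8)]
  = 0.3750 + 0.5000 + 0.4238
  = 1.2988 bits
H(A,B) = -[(1/8)·log₂(1/8) + (3/16)·log₂(3/16) + (1/8)·log₂(1/8) + (1/8)·log₂(1/8) + (7/16)·log₂(7/16)]
  = 0.3750 + 0.4528 + 0.3750 + 0.3750 + 0.5218
  = 2.0996 bits

I(A;B) = H(A) + H(B) - H(A,B)
  = 0.8960 + 1.2988 - 2.0996
  = 0.0952 bits

Distribution 2 (P, Q):
Marginal P(P) (row sums):
  P(P=0) = 7/16 + 1/2 = 15/16
  P(P=1) = 1/16 + 0 = 1/16
Marginal P(Q) (column sums):
  P(Q=0) = 7/16 + 1/16 = 1/2
  P(Q=1) = 1/2 + 0 = 1/2

H(P) = -[(15/16)·log₂(15/16) + (1/16)·log₂(1/16)]
  = 0.0873 + 0.2500
  = 0.3373 bits
H(Q) = -[(1/2)·log₂(1/2) + (1/2)·log₂(1/2)]
  = 0.5000 + 0.5000
  = 1.0000 bits
H(P,Q) = -[(7/16)·log₂(7/16) + (1/2)·log₂(1/2) + (1/16)·log₂(1/16)]
  = 0.5218 + 0.5000 + 0.2500
  = 1.2718 bits

I(P;Q) = H(P) + H(Q) - H(P,Q)
  = 0.3373 + 1.0000 - 1.2718
  = 0.0655 bits

I(A;B) = 0.0952 bits > I(P;Q) = 0.0655 bits, so (A, B) has the higher mutual information (stronger dependence).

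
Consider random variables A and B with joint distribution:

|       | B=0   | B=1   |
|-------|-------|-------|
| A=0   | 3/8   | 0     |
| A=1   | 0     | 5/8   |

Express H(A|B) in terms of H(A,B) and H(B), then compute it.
H(A|B) = H(A,B) - H(B)

Marginal P(B) (column sums):
  P(B=0) = 3/8 + 0 = 3/8
  P(B=1) = 0 + 5/8 = 5/8

H(A,B) = -[(3/8)·log₂(3/8) + (5/8)·log₂(5/8)]
  = 0.5306 + 0.4238
  = 0.9544 bits
H(B) = -[(3/8)·log₂(3/8) + (5/8)·log₂(5/8)]
  = 0.5306 + 0.4238
  = 0.9544 bits

H(A|B) = 0.9544 - 0.9544 = 0.0000 bits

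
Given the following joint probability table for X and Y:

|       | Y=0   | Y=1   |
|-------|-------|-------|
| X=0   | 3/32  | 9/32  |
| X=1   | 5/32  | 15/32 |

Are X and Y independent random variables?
Marginal P(X) (row sums):
  P(X=0) = 3/32 + 9/32 = 3/8
  P(X=1) = 5/32 + 15/32 = 5/8
Marginal P(Y) (column sums):
  P(Y=0) = 3/32 + 5/32 = 1/4
  P(Y=1) = 9/32 + 15/32 = 3/4

X and Y are independent iff P(X=i,Y=j) = P(X=i)·P(Y=j) for every cell.
  P(X=0)·P(Y=0) = 3/8 × 1/4 = 3/32 = P(X=0,Y=0) ✓
  P(X=0)·P(Y=1) = 3/8 × 3/4 = 9/32 = P(X=0,Y=1) ✓
  P(X=1)·P(Y=0) = 5/8 × 1/4 = 5/32 = P(X=1,Y=0) ✓
  P(X=1)·P(Y=1) = 5/8 × 3/4 = 15/32 = P(X=1,Y=1) ✓

Yes, X and Y are independent: every cell factors, so I(X;Y) = 0 bits.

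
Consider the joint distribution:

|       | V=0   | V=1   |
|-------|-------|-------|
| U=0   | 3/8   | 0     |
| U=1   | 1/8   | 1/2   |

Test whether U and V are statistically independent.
Marginal P(U) (row sums):
  P(U=0) = 3/8 + 0 = 3/8
  P(U=1) = 1/8 + 1/2 = 5/8
Marginal P(V) (column sums):
  P(V=0) = 3/8 + 1/8 = 1/2
  P(V=1) = 0 + 1/2 = 1/2

U and V are independent iff P(U=i,V=j) = P(U=i)·P(V=j) for every cell.
  P(U=0)·P(V=0) = 3/8 × 1/2 = 3/16, but P(U=0,V=0) = 3/8 ✗

No, U and V are not independent. Quantitatively, I(U;V) > 0:

H(U) = -[(3/8)·log₂(3/8) + (5/8)·log₂(5/8)]
  = 0.5306 + 0.4238
  = 0.9544 bits
H(V) = -[(1/2)·log₂(1/2) + (1/2)·log₂(1/2)]
  = 0.5000 + 0.5000
  = 1.0000 bits
H(U,V) = -[(3/8)·log₂(3/8) + (1/8)·log₂(1/8) + (1/2)·log₂(1/2)]
  = 0.5306 + 0.3750 + 0.5000
  = 1.4056 bits
I(U;V) = H(U) + H(V) - H(U,V) = 0.9544 + 1.0000 - 1.4056 = 0.5488 bits > 0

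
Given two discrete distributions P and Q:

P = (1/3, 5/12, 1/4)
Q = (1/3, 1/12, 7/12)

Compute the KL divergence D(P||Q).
D(P||Q) = Σ P(i) log₂(P(i)/Q(i))
  i=0: (1/3) × log₂((1/3)/(1/3)) = (1/3) × log₂(1) = 0.0000
  i=1: (5/12) × log₂((5/12)/(1/12)) = (5/12) × log₂(5) = 0.9675
  i=2: (1/4) × log₂((1/4)/(7/12)) = (1/4) × log₂(3/7) = -0.3056
D(P||Q) = 0.0000 + 0.9675 - 0.3056
  = 0.6619 bits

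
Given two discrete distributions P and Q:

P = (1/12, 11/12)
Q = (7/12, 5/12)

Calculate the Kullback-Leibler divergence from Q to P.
D(P||Q) = Σ P(i) log₂(P(i)/Q(i))
  i=0: (1/12) × log₂((1/12)/(7/12)) = (1/12) × log₂(1/7) = -0.2339
  i=1: (11/12) × log₂((11/12)/(5/12)) = (11/12) × log₂(11/5) = 1.0427
D(P||Q) = -0.2339 + 1.0427
  = 0.8088 bits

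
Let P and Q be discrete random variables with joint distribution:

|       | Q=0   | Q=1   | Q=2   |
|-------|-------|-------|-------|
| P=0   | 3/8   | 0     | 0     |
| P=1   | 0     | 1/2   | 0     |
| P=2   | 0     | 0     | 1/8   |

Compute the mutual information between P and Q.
Marginal P(P) (row sums):
  P(P=0) = 3/8 + 0 + 0 = 3/8
  P(P=1) = 0 + 1/2 + 0 = 1/2
  P(P=2) = 0 + 0 + 1/8 = 1/8
Marginal P(Q) (column sums):
  P(Q=0) = 3/8 + 0 + 0 = 3/8
  P(Q=1) = 0 + 1/2 + 0 = 1/2
  P(Q=2) = 0 + 0 + 1/8 = 1/8

H(P) = -[(3/8)·log₂(3/8) + (1/2)·log₂(1/2) + (1/8)·log₂(1/8)]
  = 0.5306 + 0.5000 + 0.3750
  = 1.4056 bits
H(Q) = -[(3/8)·log₂(3/8) + (1/2)·log₂(1/2) + (1/8)·log₂(1/8)]
  = 0.5306 + 0.5000 + 0.3750
  = 1.4056 bits
H(P,Q) = -[(3/8)·log₂(3/8) + (1/2)·log₂(1/2) + (1/8)·log₂(1/8)]
  = 0.5306 + 0.5000 + 0.3750
  = 1.4056 bits

I(P;Q) = H(P) + H(Q) - H(P,Q)
  = 1.4056 + 1.4056 - 1.4056
  = 1.4056 bits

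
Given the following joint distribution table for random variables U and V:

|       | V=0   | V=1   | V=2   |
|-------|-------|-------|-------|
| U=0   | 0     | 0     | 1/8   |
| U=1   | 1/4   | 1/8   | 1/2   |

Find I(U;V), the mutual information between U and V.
Marginal P(U) (row sums):
  P(U=0) = 0 + 0 + 1/8 = 1/8
  P(U=1) = 1/4 + 1/8 + 1/2 = 7/8
Marginal P(V) (column sums):
  P(V=0) = 0 + 1/4 = 1/4
  P(V=1) = 0 + 1/8 = 1/8
  P(V=2) = 1/8 + 1/2 = 5/8

H(U) = -[(1/8)·log₂(1/8) + (7/8)·log₂(7/8)]
  = 0.3750 + 0.1686
  = 0.5436 bits
H(V) = -[(1/4)·log₂(1/4) + (1/8)·log₂(1/8) + (5/8)·log₂(5/8)]
  = 0.5000 + 0.3750 + 0.4238
  = 1.2988 bits
H(U,V) = -[(1/8)·log₂(1/8) + (1/4)·log₂(1/4) + (1/8)·log₂(1/8) + (1/2)·log₂(1/2)]
  = 0.3750 + 0.5000 + 0.3750 + 0.5000
  = 1.7500 bits

I(U;V) = H(U) + H(V) - H(U,V)
  = 0.5436 + 1.2988 - 1.7500
  = 0.0924 bits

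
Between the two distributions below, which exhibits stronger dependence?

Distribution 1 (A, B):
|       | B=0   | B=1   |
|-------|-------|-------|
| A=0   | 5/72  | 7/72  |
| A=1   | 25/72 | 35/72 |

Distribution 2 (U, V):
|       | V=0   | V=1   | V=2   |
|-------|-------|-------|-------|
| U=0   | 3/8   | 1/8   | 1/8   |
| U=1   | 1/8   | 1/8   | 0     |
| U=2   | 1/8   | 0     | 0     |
Distribution 1 (A, B):
Marginal P(A) (row sums):
  P(A=0) = 5/72 + 7/72 = 1/6
  P(A=1) = 25/72 + 35/72 = 5/6
Marginal P(B) (column sums):
  P(B=0) = 5/72 + 25/72 = 5/12
  P(B=1) = 7/72 + 35/72 = 7/12

H(A) = -[(1/6)·log₂(1/6) + (5/6)·log₂(5/6)]
  = 0.4308 + 0.2192
  = 0.6500 bits
H(B) = -[(5/12)·log₂(5/12) + (7/12)·log₂(7/12)]
  = 0.5263 + 0.4536
  = 0.9799 bits
H(A,B) = -[(5/72)·log₂(5/72) + (7/72)·log₂(7/72) + (25/72)·log₂(25/72) + (35/72)·log₂(35/72)]
  = 0.2672 + 0.3269 + 0.5299 + 0.5059
  = 1.6299 bits

I(A;B) = H(A) + H(B) - H(A,B)
  = 0.6500 + 0.9799 - 1.6299
  = 0.0000 bits

Distribution 2 (U, V):
Marginal P(U) (row sums):
  P(U=0) = 3/8 + 1/8 + 1/8 = 5/8
  P(U=1) = 1/8 + 1/8 + 0 = 1/4
  P(U=2) = 1/8 + 0 + 0 = 1/8
Marginal P(V) (column sums):
  P(V=0) = 3/8 + 1/8 + 1/8 = 5/8
  P(V=1) = 1/8 + 1/8 + 0 = 1/4
  P(V=2) = 1/8 + 0 + 0 = 1/8

H(U) = -[(5/8)·log₂(5/8) + (1/4)·log₂(1/4) + (1/8)·log₂(1/8)]
  = 0.4238 + 0.5000 + 0.3750
  = 1.2988 bits
H(V) = -[(5/8)·log₂(5/8) + (1/4)·log₂(1/4) + (1/8)·log₂(1/8)]
  = 0.4238 + 0.5000 + 0.3750
  = 1.2988 bits
H(U,V) = -[(3/8)·log₂(3/8) + (1/8)·log₂(1/8) + (1/8)·log₂(1/8) + (1/8)·log₂(1/8) + (1/8)·log₂(1/8) + (1/8)·log₂(1/8)]
  = 0.5306 + 0.3750 + 0.3750 + 0.3750 + 0.3750 + 0.3750
  = 2.4056 bits

I(U;V) = H(U) + H(V) - H(U,V)
  = 1.2988 + 1.2988 - 2.4056
  = 0.1920 bits

I(U;V) = 0.1920 bits > I(A;B) = 0.0000 bits, so (U, V) has the higher mutual information (stronger dependence).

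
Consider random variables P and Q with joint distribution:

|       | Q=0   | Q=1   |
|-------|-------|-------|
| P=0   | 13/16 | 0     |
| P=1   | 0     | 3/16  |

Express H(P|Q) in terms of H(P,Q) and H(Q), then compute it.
H(P|Q) = H(P,Q) - H(Q)

Marginal P(Q) (column sums):
  P(Q=0) = 13/16 + 0 = 13/16
  P(Q=1) = 0 + 3/16 = 3/16

H(P,Q) = -[(13/16)·log₂(13/16) + (3/16)·log₂(3/16)]
  = 0.2434 + 0.4528
  = 0.6962 bits
H(Q) = -[(13/16)·log₂(13/16) + (3/16)·log₂(3/16)]
  = 0.2434 + 0.4528
  = 0.6962 bits

H(P|Q) = 0.6962 - 0.6962 = 0.0000 bits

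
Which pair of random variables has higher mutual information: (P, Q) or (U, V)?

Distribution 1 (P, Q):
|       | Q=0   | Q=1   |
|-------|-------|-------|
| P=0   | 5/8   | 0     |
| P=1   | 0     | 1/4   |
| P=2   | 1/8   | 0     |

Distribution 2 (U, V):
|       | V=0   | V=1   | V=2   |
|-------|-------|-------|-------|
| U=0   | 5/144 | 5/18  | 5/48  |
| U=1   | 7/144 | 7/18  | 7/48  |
Distribution 1 (P, Q):
Marginal P(P) (row sums):
  P(P=0) = 5/8 + 0 = 5/8
  P(P=1) = 0 + 1/4 = 1/4
  P(P=2) = 1/8 + 0 = 1/8
Marginal P(Q) (column sums):
  P(Q=0) = 5/8 + 0 + 1/8 = 3/4
  P(Q=1) = 0 + 1/4 + 0 = 1/4

H(P) = -[(5/8)·log₂(5/8) + (1/4)·log₂(1/4) + (1/8)·log₂(1/8)]
  = 0.4238 + 0.5000 + 0.3750
  = 1.2988 bits
H(Q) = -[(3/4)·log₂(3/4) + (1/4)·log₂(1/4)]
  = 0.3113 + 0.5000
  = 0.8113 bits
H(P,Q) = -[(5/8)·log₂(5/8) + (1/4)·log₂(1/4) + (1/8)·log₂(1/8)]
  = 0.4238 + 0.5000 + 0.3750
  = 1.2988 bits

I(P;Q) = H(P) + H(Q) - H(P,Q)
  = 1.2988 + 0.8113 - 1.2988
  = 0.8113 bits

Distribution 2 (U, V):
Marginal P(U) (row sums):
  P(U=0) = 5/144 + 5/18 + 5/48 = 5/12
  P(U=1) = 7/144 + 7/18 + 7/48 = 7/12
Marginal P(V) (column sums):
  P(V=0) = 5/144 + 7/144 = 1/12
  P(V=1) = 5/18 + 7/18 = 2/3
  P(V=2) = 5/48 + 7/48 = 1/4

H(U) = -[(5/12)·log₂(5/12) + (7/12)·log₂(7/12)]
  = 0.5263 + 0.4536
  = 0.9799 bits
H(V) = -[(1/12)·log₂(1/12) + (2/3)·log₂(2/3) + (1/4)·log₂(1/4)]
  = 0.2987 + 0.3900 + 0.5000
  = 1.1887 bits
H(U,V) = -[(5/144)·log₂(5/144) + (5/18)·log₂(5/18) + (5/48)·log₂(5/48) + (7/144)·log₂(7/144) + (7/18)·log₂(7/18) + (7/48)·log₂(7/48)]
  = 0.1683 + 0.5133 + 0.3399 + 0.2121 + 0.5299 + 0.4051
  = 2.1686 bits

I(U;V) = H(U) + H(V) - H(U,V)
  = 0.9799 + 1.1887 - 2.1686
  = 0.0000 bits

I(P;Q) = 0.8113 bits > I(U;V) = 0.0000 bits, so (P, Q) has the higher mutual information (stronger dependence).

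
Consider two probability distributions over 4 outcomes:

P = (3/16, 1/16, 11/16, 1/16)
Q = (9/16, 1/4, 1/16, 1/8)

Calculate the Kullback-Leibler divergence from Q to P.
D(P||Q) = Σ P(i) log₂(P(i)/Q(i))
  i=0: (3/16) × log₂((3/16)/(9/16)) = (3/16) × log₂(1/3) = -0.2972
  i=1: (1/16) × log₂((1/16)/(1/4)) = (1/16) × log₂(1/4) = -0.1250
  i=2: (11/16) × log₂((11/16)/(1/16)) = (11/16) × log₂(11) = 2.3784
  i=3: (1/16) × log₂((1/16)/(1/8)) = (1/16) × log₂(1/2) = -0.0625
D(P||Q) = -0.2972 - 0.1250 + 2.3784 - 0.0625
  = 1.8937 bits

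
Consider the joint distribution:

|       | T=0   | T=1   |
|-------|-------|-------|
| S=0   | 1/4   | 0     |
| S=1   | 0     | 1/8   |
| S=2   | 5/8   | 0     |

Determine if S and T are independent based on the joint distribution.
Marginal P(S) (row sums):
  P(S=0) = 1/4 + 0 = 1/4
  P(S=1) = 0 + 1/8 = 1/8
  P(S=2) = 5/8 + 0 = 5/8
Marginal P(T) (column sums):
  P(T=0) = 1/4 + 0 + 5/8 = 7/8
  P(T=1) = 0 + 1/8 + 0 = 1/8

S and T are independent iff P(S=i,T=j) = P(S=i)·P(T=j) for every cell.
  P(S=0)·P(T=0) = 1/4 × 7/8 = 7/32, but P(S=0,T=0) = 1/4 ✗

No, S and T are not independent. Quantitatively, I(S;T) > 0:

H(S) = -[(1/4)·log₂(1/4) + (1/8)·log₂(1/8) + (5/8)·log₂(5/8)]
  = 0.5000 + 0.3750 + 0.4238
  = 1.2988 bits
H(T) = -[(7/8)·log₂(7/8) + (1/8)·log₂(1/8)]
  = 0.1686 + 0.3750
  = 0.5436 bits
H(S,T) = -[(1/4)·log₂(1/4) + (1/8)·log₂(1/8) + (5/8)·log₂(5/8)]
  = 0.5000 + 0.3750 + 0.4238
  = 1.2988 bits
I(S;T) = H(S) + H(T) - H(S,T) = 1.2988 + 0.5436 - 1.2988 = 0.5436 bits > 0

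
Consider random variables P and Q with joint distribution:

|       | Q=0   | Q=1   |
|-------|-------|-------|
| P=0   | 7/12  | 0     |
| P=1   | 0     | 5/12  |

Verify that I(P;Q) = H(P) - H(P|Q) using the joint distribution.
Left side, from I(P;Q) = H(P) + H(Q) - H(P,Q):
Marginal P(P) (row sums):
  P(P=0) = 7/12 + 0 = 7/12
  P(P=1) = 0 + 5/12 = 5/12
Marginal P(Q) (column sums):
  P(Q=0) = 7/12 + 0 = 7/12
  P(Q=1) = 0 + 5/12 = 5/12

H(P) = -[(7/12)·log₂(7/12) + (5/12)·log₂(5/12)]
  = 0.4536 + 0.5263
  = 0.9799 bits
H(Q) = -[(7/12)·log₂(7/12) + (5/12)·log₂(5/12)]
  = 0.4536 + 0.5263
  = 0.9799 bits
H(P,Q) = -[(7/12)·log₂(7/12) + (5/12)·log₂(5/12)]
  = 0.4536 + 0.5263
  = 0.9799 bits

I(P;Q) = H(P) + H(Q) - H(P,Q)
  = 0.9799 + 0.9799 - 0.9799
  = 0.9799 bits

Right side, with H(P|Q) computed directly from the conditional probabilities:
H(P|Q) = -Σ P(P,Q)·log₂ P(P|Q), where P(P|Q) = P(P,Q) / P(Q)
  (cells with P(P,Q) = 0 contribute 0)
  (P=0,Q=0): P(P|Q) = (7/12)/(7/12) = 1;  -(7/12)·log₂(1) = 0.0000
  (P=1,Q=1): P(P|Q) = (5/12)/(5/12) = 1;  -(5/12)·log₂(1) = 0.0000
H(P|Q) = 0.0000 + 0.0000
  = 0.0000 bits
H(P) - H(P|Q) = 0.9799 - 0.0000 = 0.9799 bits

Both sides equal 0.9799 bits, so I(P;Q) = H(P) - H(P|Q) ✓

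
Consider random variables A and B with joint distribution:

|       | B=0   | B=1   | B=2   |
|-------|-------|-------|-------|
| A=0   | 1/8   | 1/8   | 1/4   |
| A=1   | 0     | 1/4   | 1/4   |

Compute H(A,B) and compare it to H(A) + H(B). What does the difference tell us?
Marginal P(A) (row sums):
  P(A=0) = 1/8 + 1/8 + 1/4 = 1/2
  P(A=1) = 0 + 1/4 + 1/4 = 1/2
Marginal P(B) (column sums):
  P(B=0) = 1/8 + 0 = 1/8
  P(B=1) = 1/8 + 1/4 = 3/8
  P(B=2) = 1/4 + 1/4 = 1/2

H(A,B) = -[(1/8)·log₂(1/8) + (1/8)·log₂(1/8) + (1/4)·log₂(1/4) + (1/4)·log₂(1/4) + (1/4)·log₂(1/4)]
  = 0.3750 + 0.3750 + 0.5000 + 0.5000 + 0.5000
  = 2.2500 bits
H(A) = -[(1/2)·log₂(1/2) + (1/2)·log₂(1/2)]
  = 0.5000 + 0.5000
  = 1.0000 bits
H(B) = -[(1/8)·log₂(1/8) + (3/8)·log₂(3/8) + (1/2)·log₂(1/2)]
  = 0.3750 + 0.5306 + 0.5000
  = 1.4056 bits

H(A) + H(B) = 1.0000 + 1.4056 = 2.4056 bits
Difference: H(A) + H(B) - H(A,B) = 2.4056 - 2.2500 = 0.1556 bits = I(A;B)

The difference is the mutual information; it is positive here, so A and B are dependent (knowing one reduces uncertainty about the other by 0.1556 bits).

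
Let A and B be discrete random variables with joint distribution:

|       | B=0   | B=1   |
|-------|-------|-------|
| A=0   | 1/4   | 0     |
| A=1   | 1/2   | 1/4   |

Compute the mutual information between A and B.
Marginal P(A) (row sums):
  P(A=0) = 1/4 + 0 = 1/4
  P(A=1) = 1/2 + 1/4 = 3/4
Marginal P(B) (column sums):
  P(B=0) = 1/4 + 1/2 = 3/4
  P(B=1) = 0 + 1/4 = 1/4

H(A) = -[(1/4)·log₂(1/4) + (3/4)·log₂(3/4)]
  = 0.5000 + 0.3113
  = 0.8113 bits
H(B) = -[(3/4)·log₂(3/4) + (1/4)·log₂(1/4)]
  = 0.3113 + 0.5000
  = 0.8113 bits
H(A,B) = -[(1/4)·log₂(1/4) + (1/2)·log₂(1/2) + (1/4)·log₂(1/4)]
  = 0.5000 + 0.5000 + 0.5000
  = 1.5000 bits

I(A;B) = H(A) + H(B) - H(A,B)
  = 0.8113 + 0.8113 - 1.5000
  = 0.1226 bits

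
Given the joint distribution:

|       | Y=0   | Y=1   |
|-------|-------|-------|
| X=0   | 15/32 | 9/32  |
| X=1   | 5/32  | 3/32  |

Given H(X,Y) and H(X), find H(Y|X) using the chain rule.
From the chain rule: H(X,Y) = H(X) + H(Y|X)
Therefore: H(Y|X) = H(X,Y) - H(X)

H(X,Y) = -[(15/32)·log₂(15/32) + (9/32)·log₂(9/32) + (5/32)·log₂(5/32) + (3/32)·log₂(3/32)]
  = 0.5124 + 0.5147 + 0.4184 + 0.3202
  = 1.7657 bits
Marginal P(X) (row sums):
  P(X=0) = 15/32 + 9/32 = 3/4
  P(X=1) = 5/32 + 3/32 = 1/4
H(X) = -[(3/4)·log₂(3/4) + (1/4)·log₂(1/4)]
  = 0.3113 + 0.5000
  = 0.8113 bits

H(Y|X) = 1.7657 - 0.8113 = 0.9544 bits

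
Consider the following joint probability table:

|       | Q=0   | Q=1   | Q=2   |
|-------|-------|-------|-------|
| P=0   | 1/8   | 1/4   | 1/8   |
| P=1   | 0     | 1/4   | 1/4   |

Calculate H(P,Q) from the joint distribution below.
H(P,Q) = -Σ P(P,Q) log₂ P(P,Q), summed over the non-zero cells:
H(P,Q) = -[(1/8)·log₂(1/8) + (1/4)·log₂(1/4) + (1/8)·log₂(1/8) + (1/4)·log₂(1/4) + (1/4)·log₂(1/4)]
  = 0.3750 + 0.5000 + 0.3750 + 0.5000 + 0.5000
  = 2.2500 bits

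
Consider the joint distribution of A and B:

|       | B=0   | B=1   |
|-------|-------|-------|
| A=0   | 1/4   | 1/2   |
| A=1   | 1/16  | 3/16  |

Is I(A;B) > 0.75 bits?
Marginal P(A) (row sums):
  P(A=0) = 1/4 + 1/2 = 3/4
  P(A=1) = 1/16 + 3/16 = 1/4
Marginal P(B) (column sums):
  P(B=0) = 1/4 + 1/16 = 5/16
  P(B=1) = 1/2 + 3/16 = 11/16

H(A) = -[(3/4)·log₂(3/4) + (1/4)·log₂(1/4)]
  = 0.3113 + 0.5000
  = 0.8113 bits
H(B) = -[(5/16)·log₂(5/16) + (11/16)·log₂(11/16)]
  = 0.5244 + 0.3716
  = 0.8960 bits
H(A,B) = -[(1/4)·log₂(1/4) + (1/2)·log₂(1/2) + (1/16)·log₂(1/16) + (3/16)·log₂(3/16)]
  = 0.5000 + 0.5000 + 0.2500 + 0.4528
  = 1.7028 bits

I(A;B) = H(A) + H(B) - H(A,B)
  = 0.8113 + 0.8960 - 1.7028
  = 0.0045 bits

No. I(A;B) = 0.0045 bits, which is ≤ 0.75 bits.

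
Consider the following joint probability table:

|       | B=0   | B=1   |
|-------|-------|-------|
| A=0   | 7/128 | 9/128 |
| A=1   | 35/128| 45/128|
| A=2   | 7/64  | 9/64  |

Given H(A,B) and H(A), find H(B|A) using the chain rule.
From the chain rule: H(A,B) = H(A) + H(B|A)
Therefore: H(B|A) = H(A,B) - H(A)

H(A,B) = -[(7/128)·log₂(7/128) + (9/128)·log₂(9/128) + (35/128)·log₂(35/128) + (45/128)·log₂(45/128) + (7/64)·log₂(7/64) + (9/64)·log₂(9/64)]
  = 0.2293 + 0.2693 + 0.5115 + 0.5302 + 0.3492 + 0.3980
  = 2.2875 bits
Marginal P(A) (row sums):
  P(A=0) = 7/128 + 9/128 = 1/8
  P(A=1) = 35/128 + 45/128 = 5/8
  P(A=2) = 7/64 + 9/64 = 1/4
H(A) = -[(1/8)·log₂(1/8) + (5/8)·log₂(5/8) + (1/4)·log₂(1/4)]
  = 0.3750 + 0.4238 + 0.5000
  = 1.2988 bits

H(B|A) = 2.2875 - 1.2988 = 0.9887 bits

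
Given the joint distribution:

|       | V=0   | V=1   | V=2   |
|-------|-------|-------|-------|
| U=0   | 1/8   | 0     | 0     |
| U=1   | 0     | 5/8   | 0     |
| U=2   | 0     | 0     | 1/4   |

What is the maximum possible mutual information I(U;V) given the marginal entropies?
The upper bound on mutual information is I(U;V) ≤ min(H(U), H(V)).

Marginal P(U) (row sums):
  P(U=0) = 1/8 + 0 + 0 = 1/8
  P(U=1) = 0 + 5/8 + 0 = 5/8
  P(U=2) = 0 + 0 + 1/4 = 1/4
Marginal P(V) (column sums):
  P(V=0) = 1/8 + 0 + 0 = 1/8
  P(V=1) = 0 + 5/8 + 0 = 5/8
  P(V=2) = 0 + 0 + 1/4 = 1/4

H(U) = -[(1/8)·log₂(1/8) + (5/8)·log₂(5/8) + (1/4)·log₂(1/4)]
  = 0.3750 + 0.4238 + 0.5000
  = 1.2988 bits
H(V) = -[(1/8)·log₂(1/8) + (5/8)·log₂(5/8) + (1/4)·log₂(1/4)]
  = 0.3750 + 0.4238 + 0.5000
  = 1.2988 bits

Maximum possible I(U;V) = min(1.2988, 1.2988) = 1.2988 bits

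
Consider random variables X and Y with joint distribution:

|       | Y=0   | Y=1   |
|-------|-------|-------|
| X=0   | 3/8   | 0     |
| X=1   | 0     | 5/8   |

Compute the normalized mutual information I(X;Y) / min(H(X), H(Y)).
Marginal P(X) (row sums):
  P(X=0) = 3/8 + 0 = 3/8
  P(X=1) = 0 + 5/8 = 5/8
Marginal P(Y) (column sums):
  P(Y=0) = 3/8 + 0 = 3/8
  P(Y=1) = 0 + 5/8 = 5/8

H(X) = -[(3/8)·log₂(3/8) + (5/8)·log₂(5/8)]
  = 0.5306 + 0.4238
  = 0.9544 bits
H(Y) = -[(3/8)·log₂(3/8) + (5/8)·log₂(5/8)]
  = 0.5306 + 0.4238
  = 0.9544 bits
H(X,Y) = -[(3/8)·log₂(3/8) + (5/8)·log₂(5/8)]
  = 0.5306 + 0.4238
  = 0.9544 bits

I(X;Y) = H(X) + H(Y) - H(X,Y)
  = 0.9544 + 0.9544 - 0.9544
  = 0.9544 bits

min(H(X), H(Y)) = min(0.9544, 0.9544) = 0.9544 bits
Normalized MI = 0.9544 / 0.9544 = 1.0000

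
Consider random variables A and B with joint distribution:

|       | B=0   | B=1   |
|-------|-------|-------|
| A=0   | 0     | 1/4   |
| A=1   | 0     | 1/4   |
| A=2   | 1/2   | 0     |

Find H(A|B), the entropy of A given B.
Marginal P(B) (column sums):
  P(B=0) = 0 + 0 + 1/2 = 1/2
  P(B=1) = 1/4 + 1/4 + 0 = 1/2

H(A|B) = -Σ P(A,B)·log₂ P(A|B), where P(A|B) = P(A,B) / P(B)
  (cells with P(A,B) = 0 contribute 0)
  (A=0,B=1): P(A|B) = (1/4)/(1/2) = 1/2;  -(1/4)·log₂(1/2) = 0.2500
  (A=1,B=1): P(A|B) = (1/4)/(1/2) = 1/2;  -(1/4)·log₂(1/2) = 0.2500
  (A=2,B=0): P(A|B) = (1/2)/(1/2) = 1;  -(1/2)·log₂(1) = 0.0000
H(A|B) = 0.2500 + 0.2500 + 0.0000
  = 0.5000 bits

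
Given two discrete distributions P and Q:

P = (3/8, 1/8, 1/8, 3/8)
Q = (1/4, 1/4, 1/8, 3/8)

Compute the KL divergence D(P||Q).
D(P||Q) = Σ P(i) log₂(P(i)/Q(i))
  i=0: (3/8) × log₂((3/8)/(1/4)) = (3/8) × log₂(3/2) = 0.2194
  i=1: (1/8) × log₂((1/8)/(1/4)) = (1/8) × log₂(1/2) = -0.1250
  i=2: (1/8) × log₂((1/8)/(1/8)) = (1/8) × log₂(1) = 0.0000
  i=3: (3/8) × log₂((3/8)/(3/8)) = (3/8) × log₂(1) = 0.0000
D(P||Q) = 0.2194 - 0.1250 + 0.0000 + 0.0000
  = 0.0944 bits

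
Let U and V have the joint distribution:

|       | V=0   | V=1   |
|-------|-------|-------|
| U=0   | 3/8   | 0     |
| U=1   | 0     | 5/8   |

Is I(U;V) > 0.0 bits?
Marginal P(U) (row sums):
  P(U=0) = 3/8 + 0 = 3/8
  P(U=1) = 0 + 5/8 = 5/8
Marginal P(V) (column sums):
  P(V=0) = 3/8 + 0 = 3/8
  P(V=1) = 0 + 5/8 = 5/8

H(U) = -[(3/8)·log₂(3/8) + (5/8)·log₂(5/8)]
  = 0.5306 + 0.4238
  = 0.9544 bits
H(V) = -[(3/8)·log₂(3/8) + (5/8)·log₂(5/8)]
  = 0.5306 + 0.4238
  = 0.9544 bits
H(U,V) = -[(3/8)·log₂(3/8) + (5/8)·log₂(5/8)]
  = 0.5306 + 0.4238
  = 0.9544 bits

I(U;V) = H(U) + H(V) - H(U,V)
  = 0.9544 + 0.9544 - 0.9544
  = 0.9544 bits

Yes. I(U;V) = 0.9544 bits, which is > 0.0 bits.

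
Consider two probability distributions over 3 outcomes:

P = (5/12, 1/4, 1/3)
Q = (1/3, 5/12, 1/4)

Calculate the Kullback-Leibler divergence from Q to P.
D(P||Q) = Σ P(i) log₂(P(i)/Q(i))
  i=0: (5/12) × log₂((5/12)/(1/3)) = (5/12) × log₂(5/4) = 0.1341
  i=1: (1/4) × log₂((1/4)/(5/12)) = (1/4) × log₂(3/5) = -0.1842
  i=2: (1/3) × log₂((1/3)/(1/4)) = (1/3) × log₂(4/3) = 0.1383
D(P||Q) = 0.1341 - 0.1842 + 0.1383
  = 0.0882 bits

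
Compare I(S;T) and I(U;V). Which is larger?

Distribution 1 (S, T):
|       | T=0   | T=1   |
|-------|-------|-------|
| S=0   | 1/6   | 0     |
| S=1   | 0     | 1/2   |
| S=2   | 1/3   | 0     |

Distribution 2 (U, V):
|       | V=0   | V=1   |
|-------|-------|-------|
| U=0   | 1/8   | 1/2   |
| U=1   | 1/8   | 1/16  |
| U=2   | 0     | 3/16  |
Distribution 1 (S, T):
Marginal P(S) (row sums):
  P(S=0) = 1/6 + 0 = 1/6
  P(S=1) = 0 + 1/2 = 1/2
  P(S=2) = 1/3 + 0 = 1/3
Marginal P(T) (column sums):
  P(T=0) = 1/6 + 0 + 1/3 = 1/2
  P(T=1) = 0 + 1/2 + 0 = 1/2

H(S) = -[(1/6)·log₂(1/6) + (1/2)·log₂(1/2) + (1/3)·log₂(1/3)]
  = 0.4308 + 0.5000 + 0.5283
  = 1.4591 bits
H(T) = -[(1/2)·log₂(1/2) + (1/2)·log₂(1/2)]
  = 0.5000 + 0.5000
  = 1.0000 bits
H(S,T) = -[(1/6)·log₂(1/6) + (1/2)·log₂(1/2) + (1/3)·log₂(1/3)]
  = 0.4308 + 0.5000 + 0.5283
  = 1.4591 bits

I(S;T) = H(S) + H(T) - H(S,T)
  = 1.4591 + 1.0000 - 1.4591
  = 1.0000 bits

Distribution 2 (U, V):
Marginal P(U) (row sums):
  P(U=0) = 1/8 + 1/2 = 5/8
  P(U=1) = 1/8 + 1/16 = 3/16
  P(U=2) = 0 + 3/16 = 3/16
Marginal P(V) (column sums):
  P(V=0) = 1/8 + 1/8 + 0 = 1/4
  P(V=1) = 1/2 + 1/16 + 3/16 = 3/4

H(U) = -[(5/8)·log₂(5/8) + (3/16)·log₂(3/16) + (3/16)·log₂(3/16)]
  = 0.4238 + 0.4528 + 0.4528
  = 1.3294 bits
H(V) = -[(1/4)·log₂(1/4) + (3/4)·log₂(3/4)]
  = 0.5000 + 0.3113
  = 0.8113 bits
H(U,V) = -[(1/8)·log₂(1/8) + (1/2)·log₂(1/2) + (1/8)·log₂(1/8) + (1/16)·log₂(1/16) + (3/16)·log₂(3/16)]
  = 0.3750 + 0.5000 + 0.3750 + 0.2500 + 0.4528
  = 1.9528 bits

I(U;V) = H(U) + H(V) - H(U,V)
  = 1.3294 + 0.8113 - 1.9528
  = 0.1879 bits

I(S;T) = 1.0000 bits > I(U;V) = 0.1879 bits, so (S, T) has the higher mutual information (stronger dependence).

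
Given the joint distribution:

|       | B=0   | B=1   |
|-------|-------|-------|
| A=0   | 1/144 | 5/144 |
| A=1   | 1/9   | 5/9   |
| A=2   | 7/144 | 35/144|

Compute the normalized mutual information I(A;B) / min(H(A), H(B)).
Marginal P(A) (row sums):
  P(A=0) = 1/144 + 5/144 = 1/24
  P(A=1) = 1/9 + 5/9 = 2/3
  P(A=2) = 7/144 + 35/144 = 7/24
Marginal P(B) (column sums):
  P(B=0) = 1/144 + 1/9 + 7/144 = 1/6
  P(B=1) = 5/144 + 5/9 + 35/144 = 5/6

H(A) = -[(1/24)·log₂(1/24) + (2/3)·log₂(2/3) + (7/24)·log₂(7/24)]
  = 0.1910 + 0.3900 + 0.5185
  = 1.0995 bits
H(B) = -[(1/6)·log₂(1/6) + (5/6)·log₂(5/6)]
  = 0.4308 + 0.2192
  = 0.6500 bits
H(A,B) = -[(1/144)·log₂(1/144) + (5/144)·log₂(5/144) + (1/9)·log₂(1/9) + (5/9)·log₂(5/9) + (7/144)·log₂(7/144) + (35/144)·log₂(35/144)]
  = 0.0498 + 0.1683 + 0.3522 + 0.4711 + 0.2121 + 0.4960
  = 1.7495 bits

I(A;B) = H(A) + H(B) - H(A,B)
  = 1.0995 + 0.6500 - 1.7495
  = 0.0000 bits

min(H(A), H(B)) = min(1.0995, 0.6500) = 0.6500 bits
Normalized MI = 0.0000 / 0.6500 = 0.0000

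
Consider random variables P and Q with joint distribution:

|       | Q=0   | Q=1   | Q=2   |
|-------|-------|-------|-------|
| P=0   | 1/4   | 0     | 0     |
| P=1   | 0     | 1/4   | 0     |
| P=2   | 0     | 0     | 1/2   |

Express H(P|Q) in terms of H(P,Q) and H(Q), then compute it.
H(P|Q) = H(P,Q) - H(Q)

Marginal P(Q) (column sums):
  P(Q=0) = 1/4 + 0 + 0 = 1/4
  P(Q=1) = 0 + 1/4 + 0 = 1/4
  P(Q=2) = 0 + 0 + 1/2 = 1/2

H(P,Q) = -[(1/4)·log₂(1/4) + (1/4)·log₂(1/4) + (1/2)·log₂(1/2)]
  = 0.5000 + 0.5000 + 0.5000
  = 1.5000 bits
H(Q) = -[(1/4)·log₂(1/4) + (1/4)·log₂(1/4) + (1/2)·log₂(1/2)]
  = 0.5000 + 0.5000 + 0.5000
  = 1.5000 bits

H(P|Q) = 1.5000 - 1.5000 = 0.0000 bits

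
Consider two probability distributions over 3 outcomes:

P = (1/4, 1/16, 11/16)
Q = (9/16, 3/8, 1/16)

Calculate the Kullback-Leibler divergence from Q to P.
D(P||Q) = Σ P(i) log₂(P(i)/Q(i))
  i=0: (1/4) × log₂((1/4)/(9/16)) = (1/4) × log₂(4/9) = -0.2925
  i=1: (1/16) × log₂((1/16)/(3/8)) = (1/16) × log₂(1/6) = -0.1616
  i=2: (11/16) × log₂((11/16)/(1/16)) = (11/16) × log₂(11) = 2.3784
D(P||Q) = -0.2925 - 0.1616 + 2.3784
  = 1.9243 bits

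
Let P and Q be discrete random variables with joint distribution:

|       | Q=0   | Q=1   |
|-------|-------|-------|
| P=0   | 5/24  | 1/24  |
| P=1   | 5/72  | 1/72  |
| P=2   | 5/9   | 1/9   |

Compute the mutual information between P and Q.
Marginal P(P) (row sums):
  P(P=0) = 5/24 + 1/24 = 1/4
  P(P=1) = 5/72 + 1/72 = 1/12
  P(P=2) = 5/9 + 1/9 = 2/3
Marginal P(Q) (column sums):
  P(Q=0) = 5/24 + 5/72 + 5/9 = 5/6
  P(Q=1) = 1/24 + 1/72 + 1/9 = 1/6

H(P) = -[(1/4)·log₂(1/4) + (1/12)·log₂(1/12) + (2/3)·log₂(2/3)]
  = 0.5000 + 0.2987 + 0.3900
  = 1.1887 bits
H(Q) = -[(5/6)·log₂(5/6) + (1/6)·log₂(1/6)]
  = 0.2192 + 0.4308
  = 0.6500 bits
H(P,Q) = -[(5/24)·log₂(5/24) + (1/24)·log₂(1/24) + (5/72)·log₂(5/72) + (1/72)·log₂(1/72) + (5/9)·log₂(5/9) + (1/9)·log₂(1/9)]
  = 0.4715 + 0.1910 + 0.2672 + 0.0857 + 0.4711 + 0.3522
  = 1.8387 bits

I(P;Q) = H(P) + H(Q) - H(P,Q)
  = 1.1887 + 0.6500 - 1.8387
  = 0.0000 bits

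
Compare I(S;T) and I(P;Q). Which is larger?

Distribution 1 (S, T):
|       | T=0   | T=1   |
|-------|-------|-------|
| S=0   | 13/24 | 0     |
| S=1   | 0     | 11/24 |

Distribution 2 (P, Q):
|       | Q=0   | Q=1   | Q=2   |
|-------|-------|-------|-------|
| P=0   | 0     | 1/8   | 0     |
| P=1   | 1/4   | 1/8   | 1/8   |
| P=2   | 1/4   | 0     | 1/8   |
Distribution 1 (S, T):
Marginal P(S) (row sums):
  P(S=0) = 13/24 + 0 = 13/24
  P(S=1) = 0 + 11/24 = 11/24
Marginal P(T) (column sums):
  P(T=0) = 13/24 + 0 = 13/24
  P(T=1) = 0 + 11/24 = 11/24

H(S) = -[(13/24)·log₂(13/24) + (11/24)·log₂(11/24)]
  = 0.4791 + 0.5159
  = 0.9950 bits
H(T) = -[(13/24)·log₂(13/24) + (11/24)·log₂(11/24)]
  = 0.4791 + 0.5159
  = 0.9950 bits
H(S,T) = -[(13/24)·log₂(13/24) + (11/24)·log₂(11/24)]
  = 0.4791 + 0.5159
  = 0.9950 bits

I(S;T) = H(S) + H(T) - H(S,T)
  = 0.9950 + 0.9950 - 0.9950
  = 0.9950 bits

Distribution 2 (P, Q):
Marginal P(P) (row sums):
  P(P=0) = 0 + 1/8 + 0 = 1/8
  P(P=1) = 1/4 + 1/8 + 1/8 = 1/2
  P(P=2) = 1/4 + 0 + 1/8 = 3/8
Marginal P(Q) (column sums):
  P(Q=0) = 0 + 1/4 + 1/4 = 1/2
  P(Q=1) = 1/8 + 1/8 + 0 = 1/4
  P(Q=2) = 0 + 1/8 + 1/8 = 1/4

H(P) = -[(1/8)·log₂(1/8) + (1/2)·log₂(1/2) + (3/8)·log₂(3/8)]
  = 0.3750 + 0.5000 + 0.5306
  = 1.4056 bits
H(Q) = -[(1/2)·log₂(1/2) + (1/4)·log₂(1/4) + (1/4)·log₂(1/4)]
  = 0.5000 + 0.5000 + 0.5000
  = 1.5000 bits
H(P,Q) = -[(1/8)·log₂(1/8) + (1/4)·log₂(1/4) + (1/8)·log₂(1/8) + (1/8)·log₂(1/8) + (1/4)·log₂(1/4) + (1/8)·log₂(1/8)]
  = 0.3750 + 0.5000 + 0.3750 + 0.3750 + 0.5000 + 0.3750
  = 2.5000 bits

I(P;Q) = H(P) + H(Q) - H(P,Q)
  = 1.4056 + 1.5000 - 2.5000
  = 0.4056 bits

I(S;T) = 0.9950 bits > I(P;Q) = 0.4056 bits, so (S, T) has the higher mutual information (stronger dependence).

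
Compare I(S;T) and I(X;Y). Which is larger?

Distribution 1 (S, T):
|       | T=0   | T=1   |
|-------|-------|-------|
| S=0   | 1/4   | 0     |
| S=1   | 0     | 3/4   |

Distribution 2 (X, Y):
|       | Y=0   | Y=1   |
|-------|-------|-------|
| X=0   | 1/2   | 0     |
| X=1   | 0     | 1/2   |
Distribution 1 (S, T):
Marginal P(S) (row sums):
  P(S=0) = 1/4 + 0 = 1/4
  P(S=1) = 0 + 3/4 = 3/4
Marginal P(T) (column sums):
  P(T=0) = 1/4 + 0 = 1/4
  P(T=1) = 0 + 3/4 = 3/4

H(S) = -[(1/4)·log₂(1/4) + (3/4)·log₂(3/4)]
  = 0.5000 + 0.3113
  = 0.8113 bits
H(T) = -[(1/4)·log₂(1/4) + (3/4)·log₂(3/4)]
  = 0.5000 + 0.3113
  = 0.8113 bits
H(S,T) = -[(1/4)·log₂(1/4) + (3/4)·log₂(3/4)]
  = 0.5000 + 0.3113
  = 0.8113 bits

I(S;T) = H(S) + H(T) - H(S,T)
  = 0.8113 + 0.8113 - 0.8113
  = 0.8113 bits

Distribution 2 (X, Y):
Marginal P(X) (row sums):
  P(X=0) = 1/2 + 0 = 1/2
  P(X=1) = 0 + 1/2 = 1/2
Marginal P(Y) (column sums):
  P(Y=0) = 1/2 + 0 = 1/2
  P(Y=1) = 0 + 1/2 = 1/2

H(X) = -[(1/2)·log₂(1/2) + (1/2)·log₂(1/2)]
  = 0.5000 + 0.5000
  = 1.0000 bits
H(Y) = -[(1/2)·log₂(1/2) + (1/2)·log₂(1/2)]
  = 0.5000 + 0.5000
  = 1.0000 bits
H(X,Y) = -[(1/2)·log₂(1/2) + (1/2)·log₂(1/2)]
  = 0.5000 + 0.5000
  = 1.0000 bits

I(X;Y) = H(X) + H(Y) - H(X,Y)
  = 1.0000 + 1.0000 - 1.0000
  = 1.0000 bits

I(X;Y) = 1.0000 bits > I(S;T) = 0.8113 bits, so (X, Y) has the higher mutual information (stronger dependence).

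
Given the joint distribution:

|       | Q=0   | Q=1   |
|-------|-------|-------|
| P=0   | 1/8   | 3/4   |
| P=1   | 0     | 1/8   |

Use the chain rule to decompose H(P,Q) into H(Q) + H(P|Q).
By the chain rule: H(P,Q) = H(Q) + H(P|Q)

Marginal P(Q) (column sums):
  P(Q=0) = 1/8 + 0 = 1/8
  P(Q=1) = 3/4 + 1/8 = 7/8
H(Q) = -[(1/8)·log₂(1/8) + (7/8)·log₂(7/8)]
  = 0.3750 + 0.1686
  = 0.5436 bits
H(P|Q) = -Σ P(P,Q)·log₂ P(P|Q), where P(P|Q) = P(P,Q) / P(Q)
  (cells with P(P,Q) = 0 contribute 0)
  (P=0,Q=0): P(P|Q) = (1/8)/(1/8) = 1;  -(1/8)·log₂(1) = 0.0000
  (P=0,Q=1): P(P|Q) = (3/4)/(7/8) = 6/7;  -(3/4)·log₂(6/7) = 0.1668
  (P=1,Q=1): P(P|Q) = (1/8)/(7/8) = 1/7;  -(1/8)·log₂(1/7) = 0.3509
H(P|Q) = 0.0000 + 0.1668 + 0.3509
  = 0.5177 bits

H(P,Q) = H(Q) + H(P|Q) = 0.5436 + 0.5177 = 1.0613 bits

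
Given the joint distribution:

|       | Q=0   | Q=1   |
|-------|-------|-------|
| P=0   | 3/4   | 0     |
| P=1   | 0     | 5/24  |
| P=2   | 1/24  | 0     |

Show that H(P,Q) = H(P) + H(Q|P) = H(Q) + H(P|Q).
Marginal P(P) (row sums):
  P(P=0) = 3/4 + 0 = 3/4
  P(P=1) = 0 + 5/24 = 5/24
  P(P=2) = 1/24 + 0 = 1/24
Marginal P(Q) (column sums):
  P(Q=0) = 3/4 + 0 + 1/24 = 19/24
  P(Q=1) = 0 + 5/24 + 0 = 5/24

Decomposition 1: H(P) + H(Q|P)
H(P) = -[(3/4)·log₂(3/4) + (5/24)·log₂(5/24) + (1/24)·log₂(1/24)]
  = 0.3113 + 0.4715 + 0.1910
  = 0.9738 bits
H(Q|P) = -Σ P(P,Q)·log₂ P(Q|P), where P(Q|P) = P(P,Q) / P(P)
  (cells with P(P,Q) = 0 contribute 0)
  (P=0,Q=0): P(Q|P) = (3/4)/(3/4) = 1;  -(3/4)·log₂(1) = 0.0000
  (P=1,Q=1): P(Q|P) = (5/24)/(5/24) = 1;  -(5/24)·log₂(1) = 0.0000
  (P=2,Q=0): P(Q|P) = (1/24)/(1/24) = 1;  -(1/24)·log₂(1) = 0.0000
H(Q|P) = 0.0000 + 0.0000 + 0.0000
  = 0.0000 bits
H(P) + H(Q|P) = 0.9738 + 0.0000 = 0.9738 bits

Decomposition 2: H(Q) + H(P|Q)
H(Q) = -[(19/24)·log₂(19/24) + (5/24)·log₂(5/24)]
  = 0.2668 + 0.4715
  = 0.7383 bits
H(P|Q) = -Σ P(P,Q)·log₂ P(P|Q), where P(P|Q) = P(P,Q) / P(Q)
  (cells with P(P,Q) = 0 contribute 0)
  (P=0,Q=0): P(P|Q) = (3/4)/(19/24) = 18/19;  -(3/4)·log₂(18/19) = 0.0585
  (P=1,Q=1): P(P|Q) = (5/24)/(5/24) = 1;  -(5/24)·log₂(1) = 0.0000
  (P=2,Q=0): P(P|Q) = (1/24)/(19/24) = 1/19;  -(1/24)·log₂(1/19) = 0.1770
H(P|Q) = 0.0585 + 0.0000 + 0.1770
  = 0.2355 bits
H(Q) + H(P|Q) = 0.7383 + 0.2355 = 0.9738 bits

Direct computation of the joint entropy:
H(P,Q) = -[(3/4)·log₂(3/4) + (5/24)·log₂(5/24) + (1/24)·log₂(1/24)]
  = 0.3113 + 0.4715 + 0.1910
  = 0.9738 bits

All three agree: H(P,Q) = 0.9738 bits ✓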